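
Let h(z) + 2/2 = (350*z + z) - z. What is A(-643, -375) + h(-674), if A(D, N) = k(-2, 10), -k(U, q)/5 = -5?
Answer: -235876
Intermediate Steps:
k(U, q) = 25 (k(U, q) = -5*(-5) = 25)
A(D, N) = 25
h(z) = -1 + 350*z (h(z) = -1 + ((350*z + z) - z) = -1 + (351*z - z) = -1 + 350*z)
A(-643, -375) + h(-674) = 25 + (-1 + 350*(-674)) = 25 + (-1 - 235900) = 25 - 235901 = -235876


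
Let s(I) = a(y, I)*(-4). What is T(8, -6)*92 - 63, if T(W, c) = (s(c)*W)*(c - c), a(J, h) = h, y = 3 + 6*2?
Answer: -63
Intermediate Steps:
y = 15 (y = 3 + 12 = 15)
s(I) = -4*I (s(I) = I*(-4) = -4*I)
T(W, c) = 0 (T(W, c) = ((-4*c)*W)*(c - c) = -4*W*c*0 = 0)
T(8, -6)*92 - 63 = 0*92 - 63 = 0 - 63 = -63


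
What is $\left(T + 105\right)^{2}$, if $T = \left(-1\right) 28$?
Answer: $5929$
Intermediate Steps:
$T = -28$
$\left(T + 105\right)^{2} = \left(-28 + 105\right)^{2} = 77^{2} = 5929$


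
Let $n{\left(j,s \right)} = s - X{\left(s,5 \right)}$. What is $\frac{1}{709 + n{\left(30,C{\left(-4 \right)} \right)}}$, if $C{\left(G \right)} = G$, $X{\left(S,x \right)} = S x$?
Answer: $\frac{1}{725} \approx 0.0013793$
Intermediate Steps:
$n{\left(j,s \right)} = - 4 s$ ($n{\left(j,s \right)} = s - s 5 = s - 5 s = - 4 s$)
$\frac{1}{709 + n{\left(30,C{\left(-4 \right)} \right)}} = \frac{1}{709 - -16} = \frac{1}{709 + 16} = \frac{1}{725}$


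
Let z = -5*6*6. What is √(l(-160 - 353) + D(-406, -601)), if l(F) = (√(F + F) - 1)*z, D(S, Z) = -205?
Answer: √(-25 - 540*I*√114) ≈ 53.576 - 53.808*I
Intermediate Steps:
z = -180 (z = -30*6 = -180)
l(F) = 180 - 180*√2*√F (l(F) = (√(F + F) - 1)*(-180) = (√(2*F) - 1)*(-180) = (√2*√F - 1)*(-180) = (-1 + √2*√F)*(-180) = 180 - 180*√2*√F)
√(l(-160 - 353) + D(-406, -601)) = √((180 - 180*√2*√(-160 - 353)) - 205) = √((180 - 180*√2*√(-513)) - 205) = √((180 - 180*√2*3*I*√57) - 205) = √((180 - 540*I*√114) - 205) = √(-25 - 540*I*√114)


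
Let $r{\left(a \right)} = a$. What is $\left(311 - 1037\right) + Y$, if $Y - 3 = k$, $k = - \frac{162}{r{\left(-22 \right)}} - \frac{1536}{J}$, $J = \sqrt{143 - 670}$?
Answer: $- \frac{7872}{11} + \frac{1536 i \sqrt{527}}{527} \approx -715.64 + 66.909 i$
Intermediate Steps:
$J = i \sqrt{527}$ ($J = \sqrt{-527} = i \sqrt{527} \approx 22.956 i$)
$k = \frac{81}{11} + \frac{1536 i \sqrt{527}}{527}$ ($k = - \frac{162}{-22} - \frac{1536}{i \sqrt{527}} = \left(-162\right) \left(- \frac{1}{22}\right) - 1536 \left(- \frac{i \sqrt{527}}{527}\right) = \frac{81}{11} + \frac{1536 i \sqrt{527}}{527} \approx 7.3636 + 66.909 i$)
$Y = \frac{114}{11} + \frac{1536 i \sqrt{527}}{527}$ ($Y = 3 + \left(\frac{81}{11} + \frac{1536 i \sqrt{527}}{527}\right) = \frac{114}{11} + \frac{1536 i \sqrt{527}}{527} \approx 10.364 + 66.909 i$)
$\left(311 - 1037\right) + Y = \left(311 - 1037\right) + \left(\frac{114}{11} + \frac{1536 i \sqrt{527}}{527}\right) = -726 + \left(\frac{114}{11} + \frac{1536 i \sqrt{527}}{527}\right) = - \frac{7872}{11} + \frac{1536 i \sqrt{527}}{527}$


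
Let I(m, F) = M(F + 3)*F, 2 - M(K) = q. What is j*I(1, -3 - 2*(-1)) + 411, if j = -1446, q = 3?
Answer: -1035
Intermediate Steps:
M(K) = -1 (M(K) = 2 - 1*3 = 2 - 3 = -1)
I(m, F) = -F
j*I(1, -3 - 2*(-1)) + 411 = -(-1446)*(-3 - 2*(-1)) + 411 = -(-1446)*(-3 + 2) + 411 = -(-1446)*(-1) + 411 = -1446*1 + 411 = -1446 + 411 = -1035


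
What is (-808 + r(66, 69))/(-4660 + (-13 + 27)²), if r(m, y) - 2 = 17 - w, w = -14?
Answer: 25/144 ≈ 0.17361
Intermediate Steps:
r(m, y) = 33 (r(m, y) = 2 + (17 - 1*(-14)) = 2 + (17 + 14) = 2 + 31 = 33)
(-808 + r(66, 69))/(-4660 + (-13 + 27)²) = (-808 + 33)/(-4660 + (-13 + 27)²) = -775/(-4660 + 14²) = -775/(-4660 + 196) = -775/(-4464) = -775*(-1/4464) = 25/144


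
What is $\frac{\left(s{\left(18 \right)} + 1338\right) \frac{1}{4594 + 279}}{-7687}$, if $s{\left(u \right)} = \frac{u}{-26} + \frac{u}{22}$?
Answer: $- \frac{191352}{5356601393} \approx -3.5723 \cdot 10^{-5}$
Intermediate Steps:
$s{\left(u \right)} = \frac{u}{143}$ ($s{\left(u \right)} = u \left(- \frac{1}{26}\right) + u \frac{1}{22} = - \frac{u}{26} + \frac{u}{22} = \frac{u}{143}$)
$\frac{\left(s{\left(18 \right)} + 1338\right) \frac{1}{4594 + 279}}{-7687} = \frac{\left(\frac{1}{143} \cdot 18 + 1338\right) \frac{1}{4594 + 279}}{-7687} = \frac{\frac{18}{143} + 1338}{4873} \left(- \frac{1}{7687}\right) = \frac{191352}{143} \cdot \frac{1}{4873} \left(- \frac{1}{7687}\right) = \frac{191352}{696839} \left(- \frac{1}{7687}\right) = - \frac{191352}{5356601393}$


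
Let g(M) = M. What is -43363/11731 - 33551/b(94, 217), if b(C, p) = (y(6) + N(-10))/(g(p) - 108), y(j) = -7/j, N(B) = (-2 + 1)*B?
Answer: -257408053013/621743 ≈ -4.1401e+5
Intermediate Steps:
N(B) = -B
b(C, p) = 53/(6*(-108 + p)) (b(C, p) = (-7/6 - 1*(-10))/(p - 108) = (-7*⅙ + 10)/(-108 + p) = (-7/6 + 10)/(-108 + p) = 53/(6*(-108 + p)))
-43363/11731 - 33551/b(94, 217) = -43363/11731 - 33551/(53/(6*(-108 + 217))) = -43363*1/11731 - 33551/((53/6)/109) = -43363/11731 - 33551/((53/6)*(1/109)) = -43363/11731 - 33551/53/654 = -43363/11731 - 33551*654/53 = -43363/11731 - 21942354/53 = -257408053013/621743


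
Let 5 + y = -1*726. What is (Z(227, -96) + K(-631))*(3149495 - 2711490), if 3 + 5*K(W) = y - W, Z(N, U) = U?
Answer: -51071383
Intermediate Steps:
y = -731 (y = -5 - 1*726 = -5 - 726 = -731)
K(W) = -734/5 - W/5 (K(W) = -⅗ + (-731 - W)/5 = -⅗ + (-731/5 - W/5) = -734/5 - W/5)
(Z(227, -96) + K(-631))*(3149495 - 2711490) = (-96 + (-734/5 - ⅕*(-631)))*(3149495 - 2711490) = (-96 + (-734/5 + 631/5))*438005 = (-96 - 103/5)*438005 = -583/5*438005 = -51071383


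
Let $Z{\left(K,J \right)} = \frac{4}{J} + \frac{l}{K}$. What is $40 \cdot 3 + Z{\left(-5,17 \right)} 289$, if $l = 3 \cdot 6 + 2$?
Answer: $-968$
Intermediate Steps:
$l = 20$ ($l = 18 + 2 = 20$)
$Z{\left(K,J \right)} = \frac{4}{J} + \frac{20}{K}$
$40 \cdot 3 + Z{\left(-5,17 \right)} 289 = 40 \cdot 3 + \left(\frac{4}{17} + \frac{20}{-5}\right) 289 = 120 + \left(4 \cdot \frac{1}{17} + 20 \left(- \frac{1}{5}\right)\right) 289 = 120 + \left(\frac{4}{17} - 4\right) 289 = 120 - 1088 = -968$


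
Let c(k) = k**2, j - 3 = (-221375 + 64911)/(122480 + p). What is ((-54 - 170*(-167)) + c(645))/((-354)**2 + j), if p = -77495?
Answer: 19989579585/5637318751 ≈ 3.5459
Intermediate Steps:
j = -21509/44985 (j = 3 + (-221375 + 64911)/(122480 - 77495) = 3 - 156464/44985 = -21509/44985 ≈ -0.47814)
((-54 - 170*(-167)) + c(645))/((-354)**2 + j) = ((-54 - 170*(-167)) + 645**2)/((-354)**2 - 21509/44985) = ((-54 + 28390) + 416025)/(125316 - 21509/44985) = (28336 + 416025)/(5637318751/44985) = 444361*(44985/5637318751) = 19989579585/5637318751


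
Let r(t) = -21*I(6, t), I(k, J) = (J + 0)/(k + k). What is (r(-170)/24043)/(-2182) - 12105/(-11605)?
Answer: 254018780497/243527796292 ≈ 1.0431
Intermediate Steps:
I(k, J) = J/(2*k) (I(k, J) = J/((2*k)) = J*(1/(2*k)) = J/(2*k))
r(t) = -7*t/4 (r(t) = -21*t/(2*6) = -7*t/4)
(r(-170)/24043)/(-2182) - 12105/(-11605) = (-7/4*(-170)/24043)/(-2182) - 12105/(-11605) = ((595/2)*(1/24043))*(-1/2182) - 12105*(-1/11605) = (595/48086)*(-1/2182) + 2421/2321 = -595/104923652 + 2421/2321 = 254018780497/243527796292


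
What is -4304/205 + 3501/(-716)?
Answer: -3799369/146780 ≈ -25.885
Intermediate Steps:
-4304/205 + 3501/(-716) = -4304*1/205 + 3501*(-1/716) = -4304/205 - 3501/716 = -3799369/146780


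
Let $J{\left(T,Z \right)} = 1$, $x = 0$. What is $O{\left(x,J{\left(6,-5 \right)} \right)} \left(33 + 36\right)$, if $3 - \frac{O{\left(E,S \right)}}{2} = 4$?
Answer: $-138$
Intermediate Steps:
$O{\left(E,S \right)} = -2$ ($O{\left(E,S \right)} = 6 - 8 = -2$)
$O{\left(x,J{\left(6,-5 \right)} \right)} \left(33 + 36\right) = - 2 \left(33 + 36\right) = \left(-2\right) 69 = -138$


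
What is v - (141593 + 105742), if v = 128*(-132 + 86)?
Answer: -253223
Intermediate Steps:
v = -5888 (v = 128*(-46) = -5888)
v - (141593 + 105742) = -5888 - (141593 + 105742) = -5888 - 1*247335 = -5888 - 247335 = -253223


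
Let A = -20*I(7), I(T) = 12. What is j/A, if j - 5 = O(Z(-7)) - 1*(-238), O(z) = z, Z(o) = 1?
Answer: -61/60 ≈ -1.0167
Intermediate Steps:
A = -240 (A = -20*12 = -240)
j = 244 (j = 5 + (1 - 1*(-238)) = 5 + (1 + 238) = 5 + 239 = 244)
j/A = 244/(-240) = 244*(-1/240) = -61/60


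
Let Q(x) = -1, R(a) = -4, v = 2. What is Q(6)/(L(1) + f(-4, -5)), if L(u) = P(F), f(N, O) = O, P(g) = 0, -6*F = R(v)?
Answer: ⅕ ≈ 0.20000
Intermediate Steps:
F = ⅔ (F = -⅙*(-4) = ⅔ ≈ 0.66667)
L(u) = 0
Q(6)/(L(1) + f(-4, -5)) = -1/(0 - 5) = -1/(-5) = -⅕*(-1) = ⅕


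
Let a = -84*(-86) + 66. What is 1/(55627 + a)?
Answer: 1/62917 ≈ 1.5894e-5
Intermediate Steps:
a = 7290 (a = 7224 + 66 = 7290)
1/(55627 + a) = 1/(55627 + 7290) = 1/62917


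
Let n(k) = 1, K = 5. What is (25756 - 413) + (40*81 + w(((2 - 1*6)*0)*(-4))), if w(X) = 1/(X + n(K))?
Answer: 28584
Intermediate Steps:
w(X) = 1/(1 + X) (w(X) = 1/(X + 1) = 1/(1 + X))
(25756 - 413) + (40*81 + w(((2 - 1*6)*0)*(-4))) = (25756 - 413) + (40*81 + 1/(1 + ((2 - 1*6)*0)*(-4))) = 25343 + (3240 + 1/(1 + ((2 - 6)*0)*(-4))) = 25343 + (3240 + 1/(1 - 4*0*(-4))) = 25343 + (3240 + 1/(1 + 0*(-4))) = 25343 + (3240 + 1/(1 + 0)) = 25343 + (3240 + 1/1) = 25343 + (3240 + 1) = 25343 + 3241 = 28584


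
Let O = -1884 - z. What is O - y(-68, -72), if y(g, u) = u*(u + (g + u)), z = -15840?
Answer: -1308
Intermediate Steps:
O = 13956 (O = -1884 - 1*(-15840) = -1884 + 15840 = 13956)
y(g, u) = u*(g + 2*u)
O - y(-68, -72) = 13956 - (-72)*(-68 + 2*(-72)) = 13956 - (-72)*(-68 - 144) = 13956 - (-72)*(-212) = 13956 - 1*15264 = 13956 - 15264 = -1308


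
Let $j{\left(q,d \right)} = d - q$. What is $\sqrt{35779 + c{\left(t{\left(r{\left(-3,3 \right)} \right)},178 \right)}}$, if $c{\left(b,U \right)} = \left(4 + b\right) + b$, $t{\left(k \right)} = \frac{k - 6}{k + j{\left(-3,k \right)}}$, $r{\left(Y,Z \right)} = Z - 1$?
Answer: $\frac{\sqrt{1753311}}{7} \approx 189.16$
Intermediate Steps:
$r{\left(Y,Z \right)} = -1 + Z$
$t{\left(k \right)} = \frac{-6 + k}{3 + 2 k}$ ($t{\left(k \right)} = \frac{k - 6}{k + \left(k - -3\right)} = \frac{-6 + k}{k + \left(k + 3\right)} = \frac{-6 + k}{k + \left(3 + k\right)} = \frac{-6 + k}{3 + 2 k}$)
$c{\left(b,U \right)} = 4 + 2 b$
$\sqrt{35779 + c{\left(t{\left(r{\left(-3,3 \right)} \right)},178 \right)}} = \sqrt{35779 + \left(4 + 2 \frac{-6 + \left(-1 + 3\right)}{3 + 2 \left(-1 + 3\right)}\right)} = \sqrt{35779 + \left(4 + 2 \frac{-6 + 2}{3 + 2 \cdot 2}\right)} = \sqrt{35779 + \left(4 + 2 \frac{1}{3 + 4} \left(-4\right)\right)} = \sqrt{35779 + \left(4 + 2 \cdot \frac{1}{7} \left(-4\right)\right)} = \sqrt{35779 + \left(4 + 2 \left(- \frac{4}{7}\right)\right)} = \sqrt{35779 + \left(4 - \frac{8}{7}\right)} = \sqrt{35779 + \frac{20}{7}} = \sqrt{\frac{250473}{7}} = \frac{\sqrt{1753311}}{7}$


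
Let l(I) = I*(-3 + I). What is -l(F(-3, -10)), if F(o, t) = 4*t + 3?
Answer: -1480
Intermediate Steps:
F(o, t) = 3 + 4*t
-l(F(-3, -10)) = -(3 + 4*(-10))*(-3 + (3 + 4*(-10))) = -(3 - 40)*(-3 + (3 - 40)) = -(-37)*(-3 - 37) = -(-37)*(-40) = -1*1480 = -1480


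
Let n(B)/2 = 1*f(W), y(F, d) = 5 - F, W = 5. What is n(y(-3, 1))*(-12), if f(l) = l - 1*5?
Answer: 0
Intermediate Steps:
f(l) = -5 + l (f(l) = l - 5 = -5 + l)
n(B) = 0 (n(B) = 2*(1*(-5 + 5)) = 2*(1*0) = 2*0 = 0)
n(y(-3, 1))*(-12) = 0*(-12) = 0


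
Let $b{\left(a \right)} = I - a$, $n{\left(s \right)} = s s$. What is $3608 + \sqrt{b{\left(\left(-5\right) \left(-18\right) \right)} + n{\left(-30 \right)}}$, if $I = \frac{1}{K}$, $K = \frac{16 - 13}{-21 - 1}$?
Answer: $3608 + \frac{2 \sqrt{1806}}{3} \approx 3636.3$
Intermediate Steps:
$n{\left(s \right)} = s^{2}$
$K = - \frac{3}{22}$ ($K = \frac{3}{-22} = 3 \left(- \frac{1}{22}\right) = - \frac{3}{22} \approx -0.13636$)
$I = - \frac{22}{3}$ ($I = \frac{1}{- \frac{3}{22}} = - \frac{22}{3} \approx -7.3333$)
$b{\left(a \right)} = - \frac{22}{3} - a$
$3608 + \sqrt{b{\left(\left(-5\right) \left(-18\right) \right)} + n{\left(-30 \right)}} = 3608 + \sqrt{\left(- \frac{22}{3} - \left(-5\right) \left(-18\right)\right) + \left(-30\right)^{2}} = 3608 + \sqrt{\left(- \frac{22}{3} - 90\right) + 900} = 3608 + \sqrt{- \frac{292}{3} + 900} = 3608 + \sqrt{\frac{2408}{3}} = 3608 + \frac{2 \sqrt{1806}}{3}$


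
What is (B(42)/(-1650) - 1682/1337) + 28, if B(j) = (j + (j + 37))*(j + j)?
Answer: 687952/33425 ≈ 20.582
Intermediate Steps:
B(j) = 2*j*(37 + 2*j) (B(j) = (j + (37 + j))*(2*j) = (37 + 2*j)*(2*j) = 2*j*(37 + 2*j))
(B(42)/(-1650) - 1682/1337) + 28 = ((2*42*(37 + 2*42))/(-1650) - 1682/1337) + 28 = ((2*42*(37 + 84))*(-1/1650) - 1682*1/1337) + 28 = ((2*42*121)*(-1/1650) - 1682/1337) + 28 = (10164*(-1/1650) - 1682/1337) + 28 = (-154/25 - 1682/1337) + 28 = -247948/33425 + 28 = 687952/33425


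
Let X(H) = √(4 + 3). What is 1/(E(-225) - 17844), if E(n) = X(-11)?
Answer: -17844/318408329 - √7/318408329 ≈ -5.6050e-5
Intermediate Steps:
X(H) = √7
E(n) = √7
1/(E(-225) - 17844) = 1/(√7 - 17844) = 1/(-17844 + √7)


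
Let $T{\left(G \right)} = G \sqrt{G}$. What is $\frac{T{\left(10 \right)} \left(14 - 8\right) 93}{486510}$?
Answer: $\frac{186 \sqrt{10}}{16217} \approx 0.03627$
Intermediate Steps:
$T{\left(G \right)} = G^{\frac{3}{2}}$
$\frac{T{\left(10 \right)} \left(14 - 8\right) 93}{486510} = \frac{10^{\frac{3}{2}} \left(14 - 8\right) 93}{486510} = 10 \sqrt{10} \cdot 6 \cdot 93 \cdot \frac{1}{486510} = 60 \sqrt{10} \cdot 93 \cdot \frac{1}{486510} = 5580 \sqrt{10} \cdot \frac{1}{486510} = \frac{186 \sqrt{10}}{16217}$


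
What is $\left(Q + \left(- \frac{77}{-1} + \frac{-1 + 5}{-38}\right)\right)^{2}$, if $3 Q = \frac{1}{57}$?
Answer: $\frac{172922500}{29241} \approx 5913.7$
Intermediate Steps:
$Q = \frac{1}{171}$ ($Q = \frac{1}{3 \cdot 57} = \frac{1}{3} \cdot \frac{1}{57} = \frac{1}{171} \approx 0.005848$)
$\left(Q + \left(- \frac{77}{-1} + \frac{-1 + 5}{-38}\right)\right)^{2} = \left(\frac{1}{171} + \left(- \frac{77}{-1} + \frac{-1 + 5}{-38}\right)\right)^{2} = \left(\frac{1}{171} + \left(\left(-77\right) \left(-1\right) + 4 \left(- \frac{1}{38}\right)\right)\right)^{2} = \left(\frac{1}{171} + \left(77 - \frac{2}{19}\right)\right)^{2} = \left(\frac{1}{171} + \frac{1461}{19}\right)^{2} = \left(\frac{13150}{171}\right)^{2} = \frac{172922500}{29241}$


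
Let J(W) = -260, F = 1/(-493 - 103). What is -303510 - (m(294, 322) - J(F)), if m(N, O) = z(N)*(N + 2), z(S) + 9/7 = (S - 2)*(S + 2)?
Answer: -181210830/7 ≈ -2.5887e+7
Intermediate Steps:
F = -1/596 (F = 1/(-596) = -1/596 ≈ -0.0016779)
z(S) = -9/7 + (-2 + S)*(2 + S) (z(S) = -9/7 + (S - 2)*(S + 2) = -9/7 + (-2 + S)*(2 + S))
m(N, O) = (2 + N)*(-37/7 + N²) (m(N, O) = (-37/7 + N²)*(N + 2) = (-37/7 + N²)*(2 + N) = (2 + N)*(-37/7 + N²))
-303510 - (m(294, 322) - J(F)) = -303510 - ((-37 + 7*294²)*(2 + 294)/7 - 1*(-260)) = -303510 - ((⅐)*(-37 + 7*86436)*296 + 260) = -303510 - ((⅐)*(-37 + 605052)*296 + 260) = -303510 - ((⅐)*605015*296 + 260) = -303510 - (179084440/7 + 260) = -303510 - 1*179086260/7 = -303510 - 179086260/7 = -181210830/7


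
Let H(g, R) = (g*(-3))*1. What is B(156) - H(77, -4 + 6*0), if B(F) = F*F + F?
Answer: 24723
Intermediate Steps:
H(g, R) = -3*g (H(g, R) = -3*g*1 = -3*g)
B(F) = F + F² (B(F) = F² + F = F + F²)
B(156) - H(77, -4 + 6*0) = 156*(1 + 156) - (-3)*77 = 156*157 - 1*(-231) = 24492 + 231 = 24723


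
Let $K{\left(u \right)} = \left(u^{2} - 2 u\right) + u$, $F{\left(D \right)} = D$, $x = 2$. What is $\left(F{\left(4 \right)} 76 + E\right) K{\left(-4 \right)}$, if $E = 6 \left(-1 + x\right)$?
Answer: $6200$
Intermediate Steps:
$E = 6$ ($E = 6 \left(-1 + 2\right) = 6 \cdot 1 = 6$)
$K{\left(u \right)} = u^{2} - u$
$\left(F{\left(4 \right)} 76 + E\right) K{\left(-4 \right)} = \left(4 \cdot 76 + 6\right) \left(- 4 \left(-1 - 4\right)\right) = \left(304 + 6\right) \left(\left(-4\right) \left(-5\right)\right) = 310 \cdot 20 = 6200$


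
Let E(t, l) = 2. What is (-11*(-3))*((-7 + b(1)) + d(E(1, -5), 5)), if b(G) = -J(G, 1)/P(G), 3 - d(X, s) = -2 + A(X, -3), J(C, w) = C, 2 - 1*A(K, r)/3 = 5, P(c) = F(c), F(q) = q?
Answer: 198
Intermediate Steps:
P(c) = c
A(K, r) = -9 (A(K, r) = 6 - 3*5 = 6 - 15 = -9)
d(X, s) = 14 (d(X, s) = 3 - (-2 - 9) = 3 - 1*(-11) = 3 + 11 = 14)
b(G) = -1 (b(G) = -G/G = -1*1 = -1)
(-11*(-3))*((-7 + b(1)) + d(E(1, -5), 5)) = (-11*(-3))*((-7 - 1) + 14) = 33*(-8 + 14) = 33*6 = 198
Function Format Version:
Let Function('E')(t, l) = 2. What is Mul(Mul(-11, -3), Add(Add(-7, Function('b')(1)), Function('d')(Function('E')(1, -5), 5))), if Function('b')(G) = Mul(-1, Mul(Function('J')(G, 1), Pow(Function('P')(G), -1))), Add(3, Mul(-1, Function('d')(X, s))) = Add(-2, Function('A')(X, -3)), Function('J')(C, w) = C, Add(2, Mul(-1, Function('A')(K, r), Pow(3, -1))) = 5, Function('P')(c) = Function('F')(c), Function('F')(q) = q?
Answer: 198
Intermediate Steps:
Function('P')(c) = c
Function('A')(K, r) = -9 (Function('A')(K, r) = Add(6, Mul(-3, 5)) = Add(6, -15) = -9)
Function('d')(X, s) = 14 (Function('d')(X, s) = Add(3, Mul(-1, Add(-2, -9))) = Add(3, Mul(-1, -11)) = Add(3, 11) = 14)
Function('b')(G) = -1 (Function('b')(G) = Mul(-1, Mul(G, Pow(G, -1))) = Mul(-1, 1) = -1)
Mul(Mul(-11, -3), Add(Add(-7, Function('b')(1)), Function('d')(Function('E')(1, -5), 5))) = Mul(Mul(-11, -3), Add(Add(-7, -1), 14)) = Mul(33, Add(-8, 14)) = Mul(33, 6) = 198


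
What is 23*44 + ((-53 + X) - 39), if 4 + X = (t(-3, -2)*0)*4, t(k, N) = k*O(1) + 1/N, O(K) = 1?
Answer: 916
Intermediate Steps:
t(k, N) = k + 1/N (t(k, N) = k*1 + 1/N = k + 1/N)
X = -4 (X = -4 + ((-3 + 1/(-2))*0)*4 = -4 + ((-3 - 1/2)*0)*4 = -4 - 7/2*0*4 = -4 + 0*4 = -4 + 0 = -4)
23*44 + ((-53 + X) - 39) = 23*44 + ((-53 - 4) - 39) = 1012 + (-57 - 39) = 1012 - 96 = 916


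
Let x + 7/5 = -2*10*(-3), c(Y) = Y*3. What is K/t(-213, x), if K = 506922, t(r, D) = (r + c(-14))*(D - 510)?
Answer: 168974/38369 ≈ 4.4039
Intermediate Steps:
c(Y) = 3*Y
x = 293/5 (x = -7/5 - 2*10*(-3) = -7/5 - 20*(-3) = -7/5 + 60 = 293/5 ≈ 58.600)
t(r, D) = (-510 + D)*(-42 + r) (t(r, D) = (r + 3*(-14))*(D - 510) = (r - 42)*(-510 + D) = (-42 + r)*(-510 + D) = (-510 + D)*(-42 + r))
K/t(-213, x) = 506922/(21420 - 510*(-213) - 42*293/5 + (293/5)*(-213)) = 506922/(21420 + 108630 - 12306/5 - 62409/5) = 506922/115107 = 506922*(1/115107) = 168974/38369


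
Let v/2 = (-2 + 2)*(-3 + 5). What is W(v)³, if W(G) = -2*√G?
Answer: 0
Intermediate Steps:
v = 0 (v = 2*((-2 + 2)*(-3 + 5)) = 2*(0*2) = 2*0 = 0)
W(v)³ = (-2*√0)³ = (-2*0)³ = 0³ = 0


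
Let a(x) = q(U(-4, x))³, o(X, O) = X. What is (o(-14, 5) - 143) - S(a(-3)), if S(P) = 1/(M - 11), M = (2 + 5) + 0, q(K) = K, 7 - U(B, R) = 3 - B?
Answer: -627/4 ≈ -156.75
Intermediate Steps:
U(B, R) = 4 + B (U(B, R) = 7 - (3 - B) = 7 + (-3 + B) = 4 + B)
M = 7 (M = 7 + 0 = 7)
a(x) = 0 (a(x) = (4 - 4)³ = 0³ = 0)
S(P) = -¼ (S(P) = 1/(7 - 11) = 1/(-4) = -¼)
(o(-14, 5) - 143) - S(a(-3)) = (-14 - 143) - 1*(-¼) = -157 + ¼ = -627/4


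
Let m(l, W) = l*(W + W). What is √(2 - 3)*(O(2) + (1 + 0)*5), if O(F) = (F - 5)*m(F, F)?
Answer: -19*I ≈ -19.0*I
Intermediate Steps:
m(l, W) = 2*W*l (m(l, W) = l*(2*W) = 2*W*l)
O(F) = 2*F²*(-5 + F) (O(F) = (F - 5)*(2*F*F) = (-5 + F)*(2*F²) = 2*F²*(-5 + F))
√(2 - 3)*(O(2) + (1 + 0)*5) = √(2 - 3)*(2*2²*(-5 + 2) + (1 + 0)*5) = √(-1)*(2*4*(-3) + 1*5) = I*(-24 + 5) = I*(-19) = -19*I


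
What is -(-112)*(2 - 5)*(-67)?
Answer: 22512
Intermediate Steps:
-(-112)*(2 - 5)*(-67) = -(-112)*(-3)*(-67) = -56*6*(-67) = -336*(-67) = 22512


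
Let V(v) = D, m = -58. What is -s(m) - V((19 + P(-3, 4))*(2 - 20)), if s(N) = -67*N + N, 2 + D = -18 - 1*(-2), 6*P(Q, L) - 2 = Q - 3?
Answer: -3810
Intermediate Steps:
P(Q, L) = -⅙ + Q/6 (P(Q, L) = ⅓ + (Q - 3)/6 = ⅓ + (-3 + Q)/6 = ⅓ + (-½ + Q/6) = -⅙ + Q/6)
D = -18 (D = -2 + (-18 - 1*(-2)) = -2 + (-18 + 2) = -2 - 16 = -18)
V(v) = -18
s(N) = -66*N
-s(m) - V((19 + P(-3, 4))*(2 - 20)) = -(-66)*(-58) - 1*(-18) = -1*3828 + 18 = -3828 + 18 = -3810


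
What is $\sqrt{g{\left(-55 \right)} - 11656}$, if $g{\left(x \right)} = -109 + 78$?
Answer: $i \sqrt{11687} \approx 108.11 i$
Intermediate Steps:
$g{\left(x \right)} = -31$
$\sqrt{g{\left(-55 \right)} - 11656} = \sqrt{-31 - 11656} = \sqrt{-11687} = i \sqrt{11687}$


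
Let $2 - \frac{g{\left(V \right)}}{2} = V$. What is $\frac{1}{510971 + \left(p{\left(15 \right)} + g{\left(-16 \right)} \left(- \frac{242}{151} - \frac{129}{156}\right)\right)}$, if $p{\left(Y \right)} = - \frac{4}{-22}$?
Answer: $\frac{21593}{11031512106} \approx 1.9574 \cdot 10^{-6}$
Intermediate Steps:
$g{\left(V \right)} = 4 - 2 V$
$p{\left(Y \right)} = \frac{2}{11}$ ($p{\left(Y \right)} = \left(-4\right) \left(- \frac{1}{22}\right) = \frac{2}{11}$)
$\frac{1}{510971 + \left(p{\left(15 \right)} + g{\left(-16 \right)} \left(- \frac{242}{151} - \frac{129}{156}\right)\right)} = \frac{1}{510971 + \left(\frac{2}{11} + \left(4 - -32\right) \left(- \frac{242}{151} - \frac{129}{156}\right)\right)} = \frac{1}{510971 + \left(\frac{2}{11} + \left(4 + 32\right) \left(\left(-242\right) \frac{1}{151} - \frac{43}{52}\right)\right)} = \frac{1}{510971 + \left(\frac{2}{11} + 36 \left(- \frac{242}{151} - \frac{43}{52}\right)\right)} = \frac{1}{510971 + \left(\frac{2}{11} + 36 \left(- \frac{19077}{7852}\right)\right)} = \frac{1}{510971 + \left(\frac{2}{11} - \frac{171693}{1963}\right)} = \frac{1}{510971 - \frac{1884697}{21593}} = \frac{1}{\frac{11031512106}{21593}} = \frac{21593}{11031512106}$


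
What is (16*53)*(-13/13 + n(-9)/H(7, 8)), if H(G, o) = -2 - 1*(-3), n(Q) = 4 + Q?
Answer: -5088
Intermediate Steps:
H(G, o) = 1 (H(G, o) = -2 + 3 = 1)
(16*53)*(-13/13 + n(-9)/H(7, 8)) = (16*53)*(-13/13 + (4 - 9)/1) = 848*(-13*1/13 - 5*1) = 848*(-1 - 5) = 848*(-6) = -5088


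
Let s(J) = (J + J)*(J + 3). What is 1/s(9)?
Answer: 1/216 ≈ 0.0046296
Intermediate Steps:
s(J) = 2*J*(3 + J) (s(J) = (2*J)*(3 + J) = 2*J*(3 + J))
1/s(9) = 1/(2*9*(3 + 9)) = 1/(2*9*12) = 1/216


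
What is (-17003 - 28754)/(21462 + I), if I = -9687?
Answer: -45757/11775 ≈ -3.8859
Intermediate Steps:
(-17003 - 28754)/(21462 + I) = (-17003 - 28754)/(21462 - 9687) = -45757/11775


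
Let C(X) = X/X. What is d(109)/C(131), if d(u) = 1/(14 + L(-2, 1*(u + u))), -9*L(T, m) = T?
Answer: 9/128 ≈ 0.070313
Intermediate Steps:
L(T, m) = -T/9
C(X) = 1
d(u) = 9/128 (d(u) = 1/(14 - ⅑*(-2)) = 1/(14 + 2/9) = 1/(128/9) = 9/128)
d(109)/C(131) = (9/128)/1 = (9/128)*1 = 9/128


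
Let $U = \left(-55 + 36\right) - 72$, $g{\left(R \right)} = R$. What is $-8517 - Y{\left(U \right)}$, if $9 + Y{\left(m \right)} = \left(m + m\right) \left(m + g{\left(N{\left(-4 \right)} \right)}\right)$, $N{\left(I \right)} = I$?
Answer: $-25798$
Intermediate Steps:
$U = -91$ ($U = -19 - 72 = -91$)
$Y{\left(m \right)} = -9 + 2 m \left(-4 + m\right)$ ($Y{\left(m \right)} = -9 + \left(m + m\right) \left(m - 4\right) = -9 + 2 m \left(-4 + m\right)$)
$-8517 - Y{\left(U \right)} = -8517 - \left(-9 - -728 + 2 \left(-91\right)^{2}\right) = -8517 - \left(-9 + 728 + 2 \cdot 8281\right) = -8517 - \left(-9 + 728 + 16562\right) = -8517 - 17281 = -25798$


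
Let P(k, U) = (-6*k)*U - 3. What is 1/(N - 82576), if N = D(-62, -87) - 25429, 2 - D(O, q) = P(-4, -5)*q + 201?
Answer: -1/118905 ≈ -8.4101e-6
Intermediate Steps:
P(k, U) = -3 - 6*U*k (P(k, U) = -6*U*k - 3 = -3 - 6*U*k)
D(O, q) = -199 + 123*q (D(O, q) = 2 - ((-3 - 6*(-5)*(-4))*q + 201) = 2 - ((-3 - 120)*q + 201) = 2 - (-123*q + 201) = 2 - (201 - 123*q) = 2 + (-201 + 123*q) = -199 + 123*q)
N = -36329 (N = (-199 + 123*(-87)) - 25429 = (-199 - 10701) - 25429 = -10900 - 25429 = -36329)
1/(N - 82576) = 1/(-36329 - 82576) = 1/(-118905) = -1/118905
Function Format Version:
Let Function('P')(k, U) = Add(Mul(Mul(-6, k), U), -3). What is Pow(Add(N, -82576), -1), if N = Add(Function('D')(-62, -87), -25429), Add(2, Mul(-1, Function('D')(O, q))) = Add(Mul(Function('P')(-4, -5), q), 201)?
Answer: Rational(-1, 118905) ≈ -8.4101e-6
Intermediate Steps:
Function('P')(k, U) = Add(-3, Mul(-6, U, k)) (Function('P')(k, U) = Add(Mul(-6, U, k), -3) = Add(-3, Mul(-6, U, k)))
Function('D')(O, q) = Add(-199, Mul(123, q)) (Function('D')(O, q) = Add(2, Mul(-1, Add(Mul(Add(-3, Mul(-6, -5, -4)), q), 201))) = Add(2, Mul(-1, Add(Mul(Add(-3, -120), q), 201))) = Add(2, Mul(-1, Add(Mul(-123, q), 201))) = Add(2, Mul(-1, Add(201, Mul(-123, q)))) = Add(2, Add(-201, Mul(123, q))) = Add(-199, Mul(123, q)))
N = -36329 (N = Add(Add(-199, Mul(123, -87)), -25429) = Add(Add(-199, -10701), -25429) = Add(-10900, -25429) = -36329)
Pow(Add(N, -82576), -1) = Pow(Add(-36329, -82576), -1) = Pow(-118905, -1) = Rational(-1, 118905)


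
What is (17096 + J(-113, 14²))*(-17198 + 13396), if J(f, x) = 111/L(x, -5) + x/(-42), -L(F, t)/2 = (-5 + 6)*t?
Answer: -975351773/15 ≈ -6.5023e+7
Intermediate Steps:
L(F, t) = -2*t (L(F, t) = -2*(-5 + 6)*t = -2*t)
J(f, x) = 111/10 - x/42 (J(f, x) = 111/((-2*(-5))) + x/(-42) = 111/10 + x*(-1/42) = 111*(⅒) - x/42 = 111/10 - x/42)
(17096 + J(-113, 14²))*(-17198 + 13396) = (17096 + (111/10 - 1/42*14²))*(-17198 + 13396) = (17096 + (111/10 - 1/42*196))*(-3802) = (17096 + (111/10 - 14/3))*(-3802) = (17096 + 193/30)*(-3802) = (513073/30)*(-3802) = -975351773/15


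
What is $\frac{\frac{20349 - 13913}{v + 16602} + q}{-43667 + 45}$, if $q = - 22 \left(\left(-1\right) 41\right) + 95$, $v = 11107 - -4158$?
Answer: $- \frac{31777835}{1390102274} \approx -0.02286$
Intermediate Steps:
$v = 15265$ ($v = 11107 + 4158 = 15265$)
$q = 997$ ($q = \left(-22\right) \left(-41\right) + 95 = 902 + 95 = 997$)
$\frac{\frac{20349 - 13913}{v + 16602} + q}{-43667 + 45} = \frac{\frac{20349 - 13913}{15265 + 16602} + 997}{-43667 + 45} = \frac{\frac{6436}{31867} + 997}{-43622} = \left(6436 \cdot \frac{1}{31867} + 997\right) \left(- \frac{1}{43622}\right) = \left(\frac{6436}{31867} + 997\right) \left(- \frac{1}{43622}\right) = \frac{31777835}{31867} \left(- \frac{1}{43622}\right) = - \frac{31777835}{1390102274}$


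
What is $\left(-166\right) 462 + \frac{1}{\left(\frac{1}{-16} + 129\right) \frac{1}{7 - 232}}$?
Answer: $- \frac{158219196}{2063} \approx -76694.0$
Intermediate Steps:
$\left(-166\right) 462 + \frac{1}{\left(\frac{1}{-16} + 129\right) \frac{1}{7 - 232}} = -76692 + \frac{1}{\left(- \frac{1}{16} + 129\right) \frac{1}{-225}} = -76692 + \frac{1}{\frac{2063}{16} \left(- \frac{1}{225}\right)} = -76692 + \frac{1}{- \frac{2063}{3600}} = -76692 - \frac{3600}{2063} = - \frac{158219196}{2063}$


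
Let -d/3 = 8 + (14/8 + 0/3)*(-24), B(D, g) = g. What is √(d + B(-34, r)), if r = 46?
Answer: 2*√37 ≈ 12.166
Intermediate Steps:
d = 102 (d = -3*(8 + (14/8 + 0/3)*(-24)) = -3*(8 + (14*(⅛) + 0*(⅓))*(-24)) = -3*(8 + (7/4 + 0)*(-24)) = -3*(8 + (7/4)*(-24)) = -3*(8 - 42) = -3*(-34) = 102)
√(d + B(-34, r)) = √(102 + 46) = √148 = 2*√37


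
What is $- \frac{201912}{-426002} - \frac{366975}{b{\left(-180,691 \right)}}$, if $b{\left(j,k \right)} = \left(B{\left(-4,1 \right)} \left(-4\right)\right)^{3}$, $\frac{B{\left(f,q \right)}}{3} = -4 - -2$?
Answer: $- \frac{8530047359}{327169536} \approx -26.072$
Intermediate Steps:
$B{\left(f,q \right)} = -6$ ($B{\left(f,q \right)} = 3 \left(-4 - -2\right) = 3 \left(-4 + 2\right) = 3 \left(-2\right) = -6$)
$b{\left(j,k \right)} = 13824$ ($b{\left(j,k \right)} = \left(\left(-6\right) \left(-4\right)\right)^{3} = 24^{3} = 13824$)
$- \frac{201912}{-426002} - \frac{366975}{b{\left(-180,691 \right)}} = - \frac{201912}{-426002} - \frac{366975}{13824} = \left(-201912\right) \left(- \frac{1}{426002}\right) - \frac{40775}{1536} = \frac{100956}{213001} - \frac{40775}{1536} = - \frac{8530047359}{327169536}$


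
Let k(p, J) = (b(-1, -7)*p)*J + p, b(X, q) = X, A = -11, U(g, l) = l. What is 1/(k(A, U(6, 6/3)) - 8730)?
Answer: -1/8719 ≈ -0.00011469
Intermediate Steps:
k(p, J) = p - J*p (k(p, J) = (-p)*J + p = -J*p + p = p - J*p)
1/(k(A, U(6, 6/3)) - 8730) = 1/(-11*(1 - 6/3) - 8730) = 1/(-11*(1 - 1*2) - 8730) = 1/(-11*(1 - 2) - 8730) = 1/(-11*(-1) - 8730) = 1/(11 - 8730) = 1/(-8719) = -1/8719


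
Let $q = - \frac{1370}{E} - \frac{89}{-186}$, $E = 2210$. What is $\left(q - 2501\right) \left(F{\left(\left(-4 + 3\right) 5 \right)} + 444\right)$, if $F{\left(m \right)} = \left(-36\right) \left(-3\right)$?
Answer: $- \frac{9458696548}{6851} \approx -1.3806 \cdot 10^{6}$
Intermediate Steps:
$q = - \frac{5813}{41106}$ ($q = - \frac{1370}{2210} - \frac{89}{-186} = \left(-1370\right) \frac{1}{2210} - - \frac{89}{186} = - \frac{137}{221} + \frac{89}{186} = - \frac{5813}{41106} \approx -0.14141$)
$F{\left(m \right)} = 108$
$\left(q - 2501\right) \left(F{\left(\left(-4 + 3\right) 5 \right)} + 444\right) = \left(- \frac{5813}{41106} - 2501\right) \left(108 + 444\right) = \left(- \frac{102811919}{41106}\right) 552 = - \frac{9458696548}{6851}$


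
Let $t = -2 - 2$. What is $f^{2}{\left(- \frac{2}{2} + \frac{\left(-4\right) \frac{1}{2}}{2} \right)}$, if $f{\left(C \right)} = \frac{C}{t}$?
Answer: $\frac{1}{4} \approx 0.25$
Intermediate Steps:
$t = -4$ ($t = -2 - 2 = -4$)
$f{\left(C \right)} = - \frac{C}{4}$ ($f{\left(C \right)} = \frac{C}{-4} = C \left(- \frac{1}{4}\right) = - \frac{C}{4}$)
$f^{2}{\left(- \frac{2}{2} + \frac{\left(-4\right) \frac{1}{2}}{2} \right)} = \left(- \frac{- \frac{2}{2} + \frac{\left(-4\right) \frac{1}{2}}{2}}{4}\right)^{2} = \left(- \frac{\left(-2\right) \frac{1}{2} + \left(-4\right) \frac{1}{2} \cdot \frac{1}{2}}{4}\right)^{2} = \left(- \frac{-1 - 1}{4}\right)^{2} = \left(\left(- \frac{1}{4}\right) \left(-2\right)\right)^{2} = \left(\frac{1}{2}\right)^{2} = \frac{1}{4}$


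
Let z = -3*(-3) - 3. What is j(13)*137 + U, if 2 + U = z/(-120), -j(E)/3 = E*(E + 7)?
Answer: -2137241/20 ≈ -1.0686e+5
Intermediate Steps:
j(E) = -3*E*(7 + E) (j(E) = -3*E*(E + 7) = -3*E*(7 + E))
z = 6 (z = 9 - 3 = 6)
U = -41/20 (U = -2 + 6/(-120) = -2 + 6*(-1/120) = -2 - 1/20 = -41/20 ≈ -2.0500)
j(13)*137 + U = -3*13*(7 + 13)*137 - 41/20 = -3*13*20*137 - 41/20 = -780*137 - 41/20 = -106860 - 41/20 = -2137241/20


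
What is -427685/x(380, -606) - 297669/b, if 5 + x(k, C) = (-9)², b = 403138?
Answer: -86219349187/15319244 ≈ -5628.2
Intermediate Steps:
x(k, C) = 76 (x(k, C) = -5 + (-9)² = -5 + 81 = 76)
-427685/x(380, -606) - 297669/b = -427685/76 - 297669/403138 = -86219349187/15319244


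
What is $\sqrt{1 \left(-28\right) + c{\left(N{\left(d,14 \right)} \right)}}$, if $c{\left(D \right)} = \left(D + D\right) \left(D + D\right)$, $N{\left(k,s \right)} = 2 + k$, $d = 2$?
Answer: $6$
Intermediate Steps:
$c{\left(D \right)} = 4 D^{2}$ ($c{\left(D \right)} = 2 D 2 D = 4 D^{2}$)
$\sqrt{1 \left(-28\right) + c{\left(N{\left(d,14 \right)} \right)}} = \sqrt{1 \left(-28\right) + 4 \left(2 + 2\right)^{2}} = \sqrt{-28 + 4 \cdot 4^{2}} = \sqrt{-28 + 4 \cdot 16} = \sqrt{-28 + 64} = \sqrt{36} = 6$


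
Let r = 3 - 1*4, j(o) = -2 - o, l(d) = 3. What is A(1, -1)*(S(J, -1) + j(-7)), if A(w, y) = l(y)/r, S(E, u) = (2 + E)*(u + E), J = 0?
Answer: -9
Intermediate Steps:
r = -1 (r = 3 - 4 = -1)
S(E, u) = (2 + E)*(E + u)
A(w, y) = -3 (A(w, y) = 3/(-1) = 3*(-1) = -3)
A(1, -1)*(S(J, -1) + j(-7)) = -3*((0**2 + 2*0 + 2*(-1) + 0*(-1)) + (-2 - 1*(-7))) = -3*((0 + 0 - 2 + 0) + (-2 + 7)) = -3*(-2 + 5) = -3*3 = -9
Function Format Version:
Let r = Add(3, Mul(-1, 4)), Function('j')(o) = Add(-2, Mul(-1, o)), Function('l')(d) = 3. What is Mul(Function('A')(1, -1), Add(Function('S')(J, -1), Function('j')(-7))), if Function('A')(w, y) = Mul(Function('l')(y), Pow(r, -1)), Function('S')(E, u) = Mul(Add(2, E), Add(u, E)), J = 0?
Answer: -9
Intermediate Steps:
r = -1 (r = Add(3, -4) = -1)
Function('S')(E, u) = Mul(Add(2, E), Add(E, u))
Function('A')(w, y) = -3 (Function('A')(w, y) = Mul(3, Pow(-1, -1)) = Mul(3, -1) = -3)
Mul(Function('A')(1, -1), Add(Function('S')(J, -1), Function('j')(-7))) = Mul(-3, Add(Add(Pow(0, 2), Mul(2, 0), Mul(2, -1), Mul(0, -1)), Add(-2, Mul(-1, -7)))) = Mul(-3, Add(Add(0, 0, -2, 0), Add(-2, 7))) = Mul(-3, Add(-2, 5)) = Mul(-3, 3) = -9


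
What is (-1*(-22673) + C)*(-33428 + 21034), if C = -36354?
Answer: 169562314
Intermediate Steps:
(-1*(-22673) + C)*(-33428 + 21034) = (-1*(-22673) - 36354)*(-33428 + 21034) = (22673 - 36354)*(-12394) = -13681*(-12394) = 169562314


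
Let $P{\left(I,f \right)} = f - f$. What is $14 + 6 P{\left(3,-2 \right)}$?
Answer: $14$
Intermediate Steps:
$P{\left(I,f \right)} = 0$
$14 + 6 P{\left(3,-2 \right)} = 14 + 6 \cdot 0 = 14 + 0 = 14$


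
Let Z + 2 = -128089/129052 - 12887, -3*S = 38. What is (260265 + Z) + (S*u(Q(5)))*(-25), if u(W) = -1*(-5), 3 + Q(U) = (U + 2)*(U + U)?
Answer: 96385715389/387156 ≈ 2.4896e+5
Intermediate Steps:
Q(U) = -3 + 2*U*(2 + U) (Q(U) = -3 + (U + 2)*(U + U) = -3 + (2 + U)*(2*U) = -3 + 2*U*(2 + U))
u(W) = 5
S = -38/3 (S = -1/3*38 = -38/3 ≈ -12.667)
Z = -1663479317/129052 (Z = -2 + (-128089/129052 - 12887) = -2 - 1663221213/129052 = -1663479317/129052 ≈ -12890.)
(260265 + Z) + (S*u(Q(5)))*(-25) = (260265 - 1663479317/129052) - 38/3*5*(-25) = 31924239463/129052 - 190/3*(-25) = 31924239463/129052 + 4750/3 = 96385715389/387156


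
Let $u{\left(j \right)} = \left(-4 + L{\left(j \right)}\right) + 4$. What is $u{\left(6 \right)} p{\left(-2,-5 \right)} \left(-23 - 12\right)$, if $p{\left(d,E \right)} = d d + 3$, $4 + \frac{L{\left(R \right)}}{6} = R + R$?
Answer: $-11760$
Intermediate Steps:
$L{\left(R \right)} = -24 + 12 R$ ($L{\left(R \right)} = -24 + 6 \left(R + R\right) = -24 + 6 \cdot 2 R = -24 + 12 R$)
$p{\left(d,E \right)} = 3 + d^{2}$ ($p{\left(d,E \right)} = d^{2} + 3 = 3 + d^{2}$)
$u{\left(j \right)} = -24 + 12 j$ ($u{\left(j \right)} = \left(-4 + \left(-24 + 12 j\right)\right) + 4 = \left(-28 + 12 j\right) + 4 = -24 + 12 j$)
$u{\left(6 \right)} p{\left(-2,-5 \right)} \left(-23 - 12\right) = \left(-24 + 12 \cdot 6\right) \left(3 + \left(-2\right)^{2}\right) \left(-23 - 12\right) = \left(-24 + 72\right) \left(3 + 4\right) \left(-35\right) = 48 \cdot 7 \left(-35\right) = 336 \left(-35\right) = -11760$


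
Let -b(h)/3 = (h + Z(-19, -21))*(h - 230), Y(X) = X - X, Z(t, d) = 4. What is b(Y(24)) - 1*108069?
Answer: -105309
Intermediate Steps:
Y(X) = 0
b(h) = -3*(-230 + h)*(4 + h) (b(h) = -3*(h + 4)*(h - 230) = -3*(4 + h)*(-230 + h) = -3*(-230 + h)*(4 + h))
b(Y(24)) - 1*108069 = (2760 - 3*0² + 678*0) - 1*108069 = (2760 - 3*0 + 0) - 108069 = (2760 + 0 + 0) - 108069 = 2760 - 108069 = -105309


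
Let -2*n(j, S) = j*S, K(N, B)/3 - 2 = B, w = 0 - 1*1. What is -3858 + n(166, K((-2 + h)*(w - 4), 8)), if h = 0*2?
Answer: -6348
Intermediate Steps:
h = 0
w = -1 (w = 0 - 1 = -1)
K(N, B) = 6 + 3*B
n(j, S) = -S*j/2 (n(j, S) = -j*S/2 = -S*j/2)
-3858 + n(166, K((-2 + h)*(w - 4), 8)) = -3858 - 1/2*(6 + 3*8)*166 = -3858 - 1/2*(6 + 24)*166 = -3858 - 1/2*30*166 = -3858 - 2490 = -6348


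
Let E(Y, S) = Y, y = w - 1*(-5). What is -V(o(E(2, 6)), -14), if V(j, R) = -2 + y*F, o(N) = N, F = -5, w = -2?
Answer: 17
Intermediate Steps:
y = 3 (y = -2 - 1*(-5) = -2 + 5 = 3)
V(j, R) = -17 (V(j, R) = -2 + 3*(-5) = -2 - 15 = -17)
-V(o(E(2, 6)), -14) = -1*(-17) = 17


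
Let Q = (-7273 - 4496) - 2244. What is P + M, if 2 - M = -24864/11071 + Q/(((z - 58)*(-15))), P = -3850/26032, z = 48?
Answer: 351308828153/3602503400 ≈ 97.518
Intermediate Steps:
Q = -14013 (Q = -11769 - 2244 = -14013)
P = -1925/13016 (P = -3850*1/26032 = -1925/13016 ≈ -0.14789)
M = 54062941/553550 (M = 2 - (-24864/11071 - 14013*(-1/(15*(48 - 58)))) = 2 - (-24864*1/11071 - 14013/((-10*(-15)))) = 2 - (-24864/11071 - 14013/150) = 2 - (-24864/11071 - 14013*1/150) = 2 - (-24864/11071 - 4671/50) = 2 - 1*(-52955841/553550) = 2 + 52955841/553550 = 54062941/553550 ≈ 97.666)
P + M = -1925/13016 + 54062941/553550 = 351308828153/3602503400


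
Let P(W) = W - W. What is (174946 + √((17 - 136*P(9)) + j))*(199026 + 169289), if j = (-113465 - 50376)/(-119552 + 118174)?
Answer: 64435235990 + 368315*√258053926/1378 ≈ 6.4440e+10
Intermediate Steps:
P(W) = 0
j = 163841/1378 (j = -163841/(-1378) = -163841*(-1/1378) = 163841/1378 ≈ 118.90)
(174946 + √((17 - 136*P(9)) + j))*(199026 + 169289) = (174946 + √((17 - 136*0) + 163841/1378))*(199026 + 169289) = (174946 + √((17 + 0) + 163841/1378))*368315 = (174946 + √(17 + 163841/1378))*368315 = (174946 + √(187267/1378))*368315 = (174946 + √258053926/1378)*368315 = 64435235990 + 368315*√258053926/1378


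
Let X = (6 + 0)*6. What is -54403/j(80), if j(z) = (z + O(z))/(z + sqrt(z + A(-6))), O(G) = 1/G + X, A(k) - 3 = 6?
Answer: -348179200/9281 - 4352240*sqrt(89)/9281 ≈ -41939.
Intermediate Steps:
A(k) = 9 (A(k) = 3 + 6 = 9)
X = 36 (X = 6*6 = 36)
O(G) = 36 + 1/G (O(G) = 1/G + 36 = 36 + 1/G)
j(z) = (36 + z + 1/z)/(z + sqrt(9 + z)) (j(z) = (z + (36 + 1/z))/(z + sqrt(z + 9)) = (36 + z + 1/z)/(z + sqrt(9 + z)))
-54403/j(80) = -54403*80*(80 + sqrt(9 + 80))/(1 + 80**2 + 36*80) = -54403*80*(80 + sqrt(89))/(1 + 6400 + 2880) = -(348179200/9281 + 4352240*sqrt(89)/9281) = -54403*(6400/9281 + 80*sqrt(89)/9281) = -348179200/9281 - 4352240*sqrt(89)/9281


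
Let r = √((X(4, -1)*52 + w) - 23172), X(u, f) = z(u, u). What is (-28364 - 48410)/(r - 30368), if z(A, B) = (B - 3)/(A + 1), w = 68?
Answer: 2914341040/1152798147 + 38387*I*√144335/1152798147 ≈ 2.5281 + 0.012651*I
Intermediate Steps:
z(A, B) = (-3 + B)/(1 + A)
X(u, f) = (-3 + u)/(1 + u)
r = 2*I*√144335/5 (r = √((((-3 + 4)/(1 + 4))*52 + 68) - 23172) = √(((1/5)*52 + 68) - 23172) = √((((⅕)*1)*52 + 68) - 23172) = √(((⅕)*52 + 68) - 23172) = √((52/5 + 68) - 23172) = √(392/5 - 23172) = √(-115468/5) = 2*I*√144335/5 ≈ 151.97*I)
(-28364 - 48410)/(r - 30368) = (-28364 - 48410)/(2*I*√144335/5 - 30368) = -76774/(-30368 + 2*I*√144335/5)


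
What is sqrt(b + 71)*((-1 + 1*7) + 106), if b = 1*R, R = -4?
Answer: 112*sqrt(67) ≈ 916.76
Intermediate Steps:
b = -4 (b = 1*(-4) = -4)
sqrt(b + 71)*((-1 + 1*7) + 106) = sqrt(-4 + 71)*((-1 + 1*7) + 106) = sqrt(67)*((-1 + 7) + 106) = sqrt(67)*(6 + 106) = sqrt(67)*112 = 112*sqrt(67)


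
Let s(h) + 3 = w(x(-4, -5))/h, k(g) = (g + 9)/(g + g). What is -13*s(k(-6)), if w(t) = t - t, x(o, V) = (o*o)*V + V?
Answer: 39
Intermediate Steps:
x(o, V) = V + V*o**2 (x(o, V) = o**2*V + V = V*o**2 + V = V + V*o**2)
w(t) = 0
k(g) = (9 + g)/(2*g) (k(g) = (9 + g)/((2*g)) = (9 + g)*(1/(2*g)) = (9 + g)/(2*g))
s(h) = -3 (s(h) = -3 + 0/h = -3 + 0 = -3)
-13*s(k(-6)) = -13*(-3) = 39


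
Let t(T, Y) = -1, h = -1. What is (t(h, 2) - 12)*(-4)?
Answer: 52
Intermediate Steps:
(t(h, 2) - 12)*(-4) = (-1 - 12)*(-4) = -13*(-4) = 52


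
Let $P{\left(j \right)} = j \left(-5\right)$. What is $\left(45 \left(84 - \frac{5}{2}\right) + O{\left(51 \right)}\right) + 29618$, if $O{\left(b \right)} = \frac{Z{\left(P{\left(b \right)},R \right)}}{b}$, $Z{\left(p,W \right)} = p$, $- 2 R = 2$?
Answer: $\frac{66561}{2} \approx 33281.0$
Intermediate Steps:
$R = -1$ ($R = \left(- \frac{1}{2}\right) 2 = -1$)
$P{\left(j \right)} = - 5 j$
$O{\left(b \right)} = -5$ ($O{\left(b \right)} = \frac{\left(-5\right) b}{b} = -5$)
$\left(45 \left(84 - \frac{5}{2}\right) + O{\left(51 \right)}\right) + 29618 = \left(45 \left(84 - \frac{5}{2}\right) - 5\right) + 29618 = \left(45 \cdot \frac{163}{2} - 5\right) + 29618 = \left(\frac{7335}{2} - 5\right) + 29618 = \frac{7325}{2} + 29618 = \frac{66561}{2}$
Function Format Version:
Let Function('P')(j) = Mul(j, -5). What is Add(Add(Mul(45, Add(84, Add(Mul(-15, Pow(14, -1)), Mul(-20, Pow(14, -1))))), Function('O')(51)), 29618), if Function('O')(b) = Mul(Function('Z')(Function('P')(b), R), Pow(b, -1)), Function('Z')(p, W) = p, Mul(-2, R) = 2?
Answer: Rational(66561, 2) ≈ 33281.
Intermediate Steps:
R = -1 (R = Mul(Rational(-1, 2), 2) = -1)
Function('P')(j) = Mul(-5, j)
Function('O')(b) = -5 (Function('O')(b) = Mul(Mul(-5, b), Pow(b, -1)) = -5)
Add(Add(Mul(45, Add(84, Add(Mul(-15, Pow(14, -1)), Mul(-20, Pow(14, -1))))), Function('O')(51)), 29618) = Add(Add(Mul(45, Add(84, Add(Mul(-15, Pow(14, -1)), Mul(-20, Pow(14, -1))))), -5), 29618) = Add(Add(Mul(45, Add(84, Add(Mul(-15, Rational(1, 14)), Mul(-20, Rational(1, 14))))), -5), 29618) = Add(Add(Mul(45, Add(84, Add(Rational(-15, 14), Rational(-10, 7)))), -5), 29618) = Add(Add(Mul(45, Add(84, Rational(-5, 2))), -5), 29618) = Add(Add(Mul(45, Rational(163, 2)), -5), 29618) = Add(Add(Rational(7335, 2), -5), 29618) = Add(Rational(7325, 2), 29618) = Rational(66561, 2)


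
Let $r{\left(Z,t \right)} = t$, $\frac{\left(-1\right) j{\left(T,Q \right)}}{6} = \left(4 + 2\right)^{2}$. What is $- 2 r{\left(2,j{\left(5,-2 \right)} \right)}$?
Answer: $432$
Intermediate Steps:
$j{\left(T,Q \right)} = -216$ ($j{\left(T,Q \right)} = - 6 \left(4 + 2\right)^{2} = - 6 \cdot 6^{2} = \left(-6\right) 36 = -216$)
$- 2 r{\left(2,j{\left(5,-2 \right)} \right)} = \left(-2\right) \left(-216\right) = 432$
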